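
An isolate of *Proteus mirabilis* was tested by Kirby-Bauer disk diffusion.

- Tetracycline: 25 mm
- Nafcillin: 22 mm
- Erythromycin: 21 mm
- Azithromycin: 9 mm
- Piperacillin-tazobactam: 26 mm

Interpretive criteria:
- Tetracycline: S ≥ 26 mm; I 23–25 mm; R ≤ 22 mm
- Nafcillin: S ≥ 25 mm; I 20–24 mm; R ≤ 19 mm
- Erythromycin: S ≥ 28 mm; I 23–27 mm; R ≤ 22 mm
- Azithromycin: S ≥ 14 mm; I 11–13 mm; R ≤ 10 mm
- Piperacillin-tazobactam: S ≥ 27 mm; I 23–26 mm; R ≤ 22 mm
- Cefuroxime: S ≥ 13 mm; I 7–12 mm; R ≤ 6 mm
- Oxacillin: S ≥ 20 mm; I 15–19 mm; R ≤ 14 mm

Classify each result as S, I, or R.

Tetracycline (25 mm) in 23–25 mm — I
Nafcillin: 22 mm is in 20–24 mm → Intermediate
Erythromycin 21 mm: ≤ 22 mm — Resistant
Azithromycin (9 mm) ≤ 10 mm → R
Piperacillin-tazobactam 26 mm: in 23–26 mm ⇒ intermediate

I, I, R, R, I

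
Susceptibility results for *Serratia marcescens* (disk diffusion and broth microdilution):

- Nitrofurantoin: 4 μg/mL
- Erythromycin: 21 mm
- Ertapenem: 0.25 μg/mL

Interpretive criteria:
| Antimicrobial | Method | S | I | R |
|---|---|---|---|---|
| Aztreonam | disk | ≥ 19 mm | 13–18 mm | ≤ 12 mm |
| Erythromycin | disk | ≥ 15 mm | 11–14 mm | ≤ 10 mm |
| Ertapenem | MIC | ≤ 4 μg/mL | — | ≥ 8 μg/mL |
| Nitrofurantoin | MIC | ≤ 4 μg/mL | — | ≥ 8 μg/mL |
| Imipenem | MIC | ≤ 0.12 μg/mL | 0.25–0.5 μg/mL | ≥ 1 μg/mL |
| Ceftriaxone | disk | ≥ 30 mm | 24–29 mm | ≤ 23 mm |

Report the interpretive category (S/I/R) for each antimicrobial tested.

Nitrofurantoin: 4 μg/mL is ≤ 4 μg/mL — Susceptible
Erythromycin 21 mm: ≥ 15 mm — susceptible
Ertapenem 0.25 μg/mL: ≤ 4 μg/mL → Susceptible

S, S, S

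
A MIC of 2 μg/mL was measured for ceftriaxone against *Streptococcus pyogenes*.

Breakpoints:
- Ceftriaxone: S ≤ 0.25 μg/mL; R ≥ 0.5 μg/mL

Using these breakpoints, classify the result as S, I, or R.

Resistant

Ceftriaxone 2 μg/mL: ≥ 0.5 μg/mL → R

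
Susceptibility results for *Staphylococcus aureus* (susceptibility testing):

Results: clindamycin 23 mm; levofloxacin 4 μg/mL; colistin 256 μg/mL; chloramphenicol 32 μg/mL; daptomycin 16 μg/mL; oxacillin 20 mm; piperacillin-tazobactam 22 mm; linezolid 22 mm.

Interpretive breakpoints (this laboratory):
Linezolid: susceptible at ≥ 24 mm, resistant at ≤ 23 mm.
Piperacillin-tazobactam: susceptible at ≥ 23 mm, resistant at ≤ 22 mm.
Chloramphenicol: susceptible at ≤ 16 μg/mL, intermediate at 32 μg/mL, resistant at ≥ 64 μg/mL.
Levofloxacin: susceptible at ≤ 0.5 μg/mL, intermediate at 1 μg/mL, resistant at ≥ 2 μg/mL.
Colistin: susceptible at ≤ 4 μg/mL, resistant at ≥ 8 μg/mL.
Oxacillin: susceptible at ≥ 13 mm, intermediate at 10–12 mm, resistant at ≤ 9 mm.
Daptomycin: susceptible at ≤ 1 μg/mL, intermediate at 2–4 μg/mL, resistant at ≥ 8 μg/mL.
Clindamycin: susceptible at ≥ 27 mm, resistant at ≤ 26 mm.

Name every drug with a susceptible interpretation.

Clindamycin (23 mm) ≤ 26 mm — resistant
Levofloxacin (4 μg/mL) ≥ 2 μg/mL → resistant
Colistin: 256 μg/mL is ≥ 8 μg/mL — resistant
Chloramphenicol: 32 μg/mL is = 32 μg/mL ⇒ intermediate
Daptomycin (16 μg/mL) ≥ 8 μg/mL ⇒ R
Oxacillin (20 mm) ≥ 13 mm — Susceptible
Piperacillin-tazobactam 22 mm: ≤ 22 mm → resistant
Linezolid: 22 mm is ≤ 23 mm → resistant

oxacillin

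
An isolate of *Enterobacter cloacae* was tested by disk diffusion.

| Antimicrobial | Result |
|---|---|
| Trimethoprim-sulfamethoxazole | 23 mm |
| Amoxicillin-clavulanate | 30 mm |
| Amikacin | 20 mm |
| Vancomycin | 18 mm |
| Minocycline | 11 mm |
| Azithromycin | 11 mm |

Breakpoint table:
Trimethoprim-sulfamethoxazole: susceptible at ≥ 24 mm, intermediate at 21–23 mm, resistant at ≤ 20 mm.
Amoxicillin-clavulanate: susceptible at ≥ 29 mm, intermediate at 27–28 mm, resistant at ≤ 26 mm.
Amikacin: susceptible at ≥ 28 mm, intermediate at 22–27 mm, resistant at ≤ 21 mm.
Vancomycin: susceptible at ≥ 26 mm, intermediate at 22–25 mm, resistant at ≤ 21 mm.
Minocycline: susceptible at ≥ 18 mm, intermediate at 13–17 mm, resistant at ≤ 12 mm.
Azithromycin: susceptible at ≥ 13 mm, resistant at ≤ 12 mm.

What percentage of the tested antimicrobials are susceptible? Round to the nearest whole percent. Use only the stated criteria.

Trimethoprim-sulfamethoxazole (23 mm) in 21–23 mm ⇒ Intermediate
Amoxicillin-clavulanate (30 mm) ≥ 29 mm → Susceptible
Amikacin (20 mm) ≤ 21 mm — R
Vancomycin 18 mm: ≤ 21 mm → resistant
Minocycline: 11 mm is ≤ 12 mm → resistant
Azithromycin (11 mm) ≤ 12 mm — resistant
Susceptible: 1/6

17%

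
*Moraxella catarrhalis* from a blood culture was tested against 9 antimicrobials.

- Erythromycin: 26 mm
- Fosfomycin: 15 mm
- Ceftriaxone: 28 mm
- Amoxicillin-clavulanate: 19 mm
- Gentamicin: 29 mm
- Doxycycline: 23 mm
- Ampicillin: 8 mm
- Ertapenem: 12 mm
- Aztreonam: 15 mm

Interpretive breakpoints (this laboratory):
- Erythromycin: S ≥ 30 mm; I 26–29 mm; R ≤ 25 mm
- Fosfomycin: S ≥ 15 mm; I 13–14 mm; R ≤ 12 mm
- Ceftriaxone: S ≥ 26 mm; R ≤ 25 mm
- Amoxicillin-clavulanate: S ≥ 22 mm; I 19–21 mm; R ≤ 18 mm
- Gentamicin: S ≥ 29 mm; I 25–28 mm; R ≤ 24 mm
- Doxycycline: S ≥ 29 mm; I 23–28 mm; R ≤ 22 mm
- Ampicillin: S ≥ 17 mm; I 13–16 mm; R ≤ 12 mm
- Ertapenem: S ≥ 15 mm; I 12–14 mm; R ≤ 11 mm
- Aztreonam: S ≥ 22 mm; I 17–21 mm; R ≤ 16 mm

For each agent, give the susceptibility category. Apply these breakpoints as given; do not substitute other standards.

Erythromycin 26 mm: in 26–29 mm ⇒ I
Fosfomycin (15 mm) ≥ 15 mm ⇒ susceptible
Ceftriaxone: 28 mm is ≥ 26 mm — S
Amoxicillin-clavulanate (19 mm) in 19–21 mm ⇒ I
Gentamicin (29 mm) ≥ 29 mm ⇒ susceptible
Doxycycline 23 mm: in 23–28 mm ⇒ intermediate
Ampicillin: 8 mm is ≤ 12 mm → R
Ertapenem (12 mm) in 12–14 mm ⇒ Intermediate
Aztreonam 15 mm: ≤ 16 mm ⇒ R

I, S, S, I, S, I, R, I, R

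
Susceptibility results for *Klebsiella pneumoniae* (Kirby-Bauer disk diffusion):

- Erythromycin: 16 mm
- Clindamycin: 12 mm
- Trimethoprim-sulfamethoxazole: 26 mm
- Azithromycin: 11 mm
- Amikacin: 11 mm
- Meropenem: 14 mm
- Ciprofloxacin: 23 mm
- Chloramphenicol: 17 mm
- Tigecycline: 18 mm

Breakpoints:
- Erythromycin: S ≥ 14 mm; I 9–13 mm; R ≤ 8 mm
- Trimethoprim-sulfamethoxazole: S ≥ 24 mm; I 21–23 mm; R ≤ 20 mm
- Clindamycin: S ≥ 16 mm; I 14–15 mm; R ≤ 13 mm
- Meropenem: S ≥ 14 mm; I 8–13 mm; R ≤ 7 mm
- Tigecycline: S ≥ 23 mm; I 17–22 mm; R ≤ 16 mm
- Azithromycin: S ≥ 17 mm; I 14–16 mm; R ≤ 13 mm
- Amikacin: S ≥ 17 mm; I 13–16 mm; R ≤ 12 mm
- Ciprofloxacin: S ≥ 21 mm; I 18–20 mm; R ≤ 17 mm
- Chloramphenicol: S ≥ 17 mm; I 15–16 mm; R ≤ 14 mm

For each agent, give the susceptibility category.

Erythromycin (16 mm) ≥ 14 mm → Susceptible
Clindamycin: 12 mm is ≤ 13 mm — resistant
Trimethoprim-sulfamethoxazole (26 mm) ≥ 24 mm — S
Azithromycin 11 mm: ≤ 13 mm — resistant
Amikacin (11 mm) ≤ 12 mm — Resistant
Meropenem: 14 mm is ≥ 14 mm ⇒ susceptible
Ciprofloxacin (23 mm) ≥ 21 mm ⇒ S
Chloramphenicol 17 mm: ≥ 17 mm → susceptible
Tigecycline (18 mm) in 17–22 mm — I

S, R, S, R, R, S, S, S, I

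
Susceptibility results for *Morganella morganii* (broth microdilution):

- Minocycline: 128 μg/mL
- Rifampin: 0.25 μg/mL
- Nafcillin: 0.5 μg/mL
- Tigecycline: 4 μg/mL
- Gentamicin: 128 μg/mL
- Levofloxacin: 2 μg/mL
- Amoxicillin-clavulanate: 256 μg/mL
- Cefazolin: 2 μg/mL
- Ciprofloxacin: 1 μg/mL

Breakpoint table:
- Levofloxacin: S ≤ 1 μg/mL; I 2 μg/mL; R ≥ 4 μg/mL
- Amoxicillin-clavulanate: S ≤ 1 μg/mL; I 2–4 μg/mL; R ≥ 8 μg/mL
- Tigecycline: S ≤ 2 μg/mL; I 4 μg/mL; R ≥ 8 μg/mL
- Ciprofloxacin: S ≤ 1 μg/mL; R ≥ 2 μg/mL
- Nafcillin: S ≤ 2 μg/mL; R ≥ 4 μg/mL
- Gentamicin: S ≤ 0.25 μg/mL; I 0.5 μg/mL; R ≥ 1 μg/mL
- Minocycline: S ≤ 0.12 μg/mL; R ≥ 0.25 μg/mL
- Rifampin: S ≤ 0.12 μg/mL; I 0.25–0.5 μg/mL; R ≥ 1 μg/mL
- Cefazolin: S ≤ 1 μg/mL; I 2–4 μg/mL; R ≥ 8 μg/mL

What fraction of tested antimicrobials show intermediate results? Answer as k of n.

Minocycline: 128 μg/mL is ≥ 0.25 μg/mL ⇒ resistant
Rifampin 0.25 μg/mL: in 0.25–0.5 μg/mL → intermediate
Nafcillin 0.5 μg/mL: ≤ 2 μg/mL ⇒ susceptible
Tigecycline 4 μg/mL: = 4 μg/mL ⇒ Intermediate
Gentamicin: 128 μg/mL is ≥ 1 μg/mL ⇒ Resistant
Levofloxacin (2 μg/mL) = 2 μg/mL → Intermediate
Amoxicillin-clavulanate: 256 μg/mL is ≥ 8 μg/mL → Resistant
Cefazolin: 2 μg/mL is in 2–4 μg/mL — I
Ciprofloxacin 1 μg/mL: ≤ 1 μg/mL — susceptible
Intermediate: 4/9

4 of 9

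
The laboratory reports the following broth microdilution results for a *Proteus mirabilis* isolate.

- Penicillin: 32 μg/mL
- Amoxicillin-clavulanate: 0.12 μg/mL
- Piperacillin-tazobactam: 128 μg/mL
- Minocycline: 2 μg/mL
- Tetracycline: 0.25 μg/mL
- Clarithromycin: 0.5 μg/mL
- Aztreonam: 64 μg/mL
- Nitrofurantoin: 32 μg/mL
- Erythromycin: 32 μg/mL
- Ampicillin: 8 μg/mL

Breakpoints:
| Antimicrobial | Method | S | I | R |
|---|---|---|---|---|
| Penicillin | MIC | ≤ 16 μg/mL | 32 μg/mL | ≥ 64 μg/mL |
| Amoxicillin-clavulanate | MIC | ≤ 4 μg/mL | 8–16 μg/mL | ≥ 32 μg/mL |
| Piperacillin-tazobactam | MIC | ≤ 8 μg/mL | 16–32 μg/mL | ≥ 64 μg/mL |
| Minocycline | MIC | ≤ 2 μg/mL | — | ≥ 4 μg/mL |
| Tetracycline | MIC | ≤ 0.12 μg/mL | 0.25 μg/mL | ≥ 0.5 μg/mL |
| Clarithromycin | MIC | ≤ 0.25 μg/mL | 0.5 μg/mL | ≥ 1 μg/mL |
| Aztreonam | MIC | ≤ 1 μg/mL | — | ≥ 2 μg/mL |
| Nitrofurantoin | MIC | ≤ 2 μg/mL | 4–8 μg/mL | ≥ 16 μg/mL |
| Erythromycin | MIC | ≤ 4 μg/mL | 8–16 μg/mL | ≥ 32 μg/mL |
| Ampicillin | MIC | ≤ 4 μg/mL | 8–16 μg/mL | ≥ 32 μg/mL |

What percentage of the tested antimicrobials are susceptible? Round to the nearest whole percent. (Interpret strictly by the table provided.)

20%

Penicillin 32 μg/mL: = 32 μg/mL — I
Amoxicillin-clavulanate 0.12 μg/mL: ≤ 4 μg/mL ⇒ S
Piperacillin-tazobactam: 128 μg/mL is ≥ 64 μg/mL — Resistant
Minocycline 2 μg/mL: ≤ 2 μg/mL ⇒ susceptible
Tetracycline: 0.25 μg/mL is = 0.25 μg/mL ⇒ Intermediate
Clarithromycin 0.5 μg/mL: = 0.5 μg/mL ⇒ intermediate
Aztreonam (64 μg/mL) ≥ 2 μg/mL ⇒ R
Nitrofurantoin 32 μg/mL: ≥ 16 μg/mL — resistant
Erythromycin: 32 μg/mL is ≥ 32 μg/mL — resistant
Ampicillin (8 μg/mL) in 8–16 μg/mL → intermediate
Susceptible: 2/10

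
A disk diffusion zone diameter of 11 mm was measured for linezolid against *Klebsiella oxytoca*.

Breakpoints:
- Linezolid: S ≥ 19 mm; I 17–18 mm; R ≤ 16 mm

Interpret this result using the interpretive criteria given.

Linezolid 11 mm: ≤ 16 mm — resistant

R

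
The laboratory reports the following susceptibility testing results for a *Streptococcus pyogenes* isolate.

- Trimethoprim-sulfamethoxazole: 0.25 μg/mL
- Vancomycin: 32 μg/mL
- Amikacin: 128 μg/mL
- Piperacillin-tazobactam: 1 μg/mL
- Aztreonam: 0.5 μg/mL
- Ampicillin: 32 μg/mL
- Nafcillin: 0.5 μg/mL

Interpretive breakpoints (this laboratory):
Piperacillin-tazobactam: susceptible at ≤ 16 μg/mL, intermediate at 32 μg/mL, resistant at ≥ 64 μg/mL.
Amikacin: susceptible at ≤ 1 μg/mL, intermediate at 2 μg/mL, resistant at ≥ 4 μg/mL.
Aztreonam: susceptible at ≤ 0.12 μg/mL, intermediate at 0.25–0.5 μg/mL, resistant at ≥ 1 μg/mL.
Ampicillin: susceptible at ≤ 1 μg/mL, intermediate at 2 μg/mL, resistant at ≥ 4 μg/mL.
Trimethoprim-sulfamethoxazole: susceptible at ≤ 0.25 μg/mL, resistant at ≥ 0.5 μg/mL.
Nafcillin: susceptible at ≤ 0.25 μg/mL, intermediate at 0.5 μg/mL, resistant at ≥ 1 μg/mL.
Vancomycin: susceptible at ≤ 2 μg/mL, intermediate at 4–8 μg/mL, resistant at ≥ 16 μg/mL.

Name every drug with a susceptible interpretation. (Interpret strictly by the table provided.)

trimethoprim-sulfamethoxazole, piperacillin-tazobactam

Trimethoprim-sulfamethoxazole 0.25 μg/mL: ≤ 0.25 μg/mL — Susceptible
Vancomycin: 32 μg/mL is ≥ 16 μg/mL → Resistant
Amikacin (128 μg/mL) ≥ 4 μg/mL — R
Piperacillin-tazobactam (1 μg/mL) ≤ 16 μg/mL → Susceptible
Aztreonam 0.5 μg/mL: in 0.25–0.5 μg/mL ⇒ intermediate
Ampicillin (32 μg/mL) ≥ 4 μg/mL ⇒ resistant
Nafcillin (0.5 μg/mL) = 0.5 μg/mL → Intermediate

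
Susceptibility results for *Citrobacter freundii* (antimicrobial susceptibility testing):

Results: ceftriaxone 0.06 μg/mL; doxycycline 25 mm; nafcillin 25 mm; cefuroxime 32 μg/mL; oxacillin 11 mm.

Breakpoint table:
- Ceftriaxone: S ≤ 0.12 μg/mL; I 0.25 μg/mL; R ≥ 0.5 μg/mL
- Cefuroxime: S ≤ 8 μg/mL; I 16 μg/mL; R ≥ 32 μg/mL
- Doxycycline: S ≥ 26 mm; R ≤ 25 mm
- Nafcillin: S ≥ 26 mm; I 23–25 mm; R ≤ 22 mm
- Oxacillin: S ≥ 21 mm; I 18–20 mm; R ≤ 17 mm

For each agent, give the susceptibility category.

Ceftriaxone 0.06 μg/mL: ≤ 0.12 μg/mL — Susceptible
Doxycycline 25 mm: ≤ 25 mm — resistant
Nafcillin (25 mm) in 23–25 mm ⇒ I
Cefuroxime 32 μg/mL: ≥ 32 μg/mL → resistant
Oxacillin 11 mm: ≤ 17 mm → resistant

S, R, I, R, R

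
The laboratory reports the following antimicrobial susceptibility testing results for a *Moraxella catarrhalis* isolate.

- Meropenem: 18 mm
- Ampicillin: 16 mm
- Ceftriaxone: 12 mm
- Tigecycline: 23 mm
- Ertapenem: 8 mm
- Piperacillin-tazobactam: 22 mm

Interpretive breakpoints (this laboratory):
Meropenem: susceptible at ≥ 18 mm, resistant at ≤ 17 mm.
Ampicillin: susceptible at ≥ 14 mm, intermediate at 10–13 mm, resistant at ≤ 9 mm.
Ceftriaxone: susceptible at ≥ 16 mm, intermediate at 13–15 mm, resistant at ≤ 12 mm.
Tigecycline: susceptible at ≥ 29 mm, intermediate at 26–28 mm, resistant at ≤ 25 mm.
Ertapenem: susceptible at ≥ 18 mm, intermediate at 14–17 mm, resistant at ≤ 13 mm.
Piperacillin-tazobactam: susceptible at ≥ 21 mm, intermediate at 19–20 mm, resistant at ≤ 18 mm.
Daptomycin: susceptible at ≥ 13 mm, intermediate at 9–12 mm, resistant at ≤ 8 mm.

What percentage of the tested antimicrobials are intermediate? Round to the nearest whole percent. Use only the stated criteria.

Meropenem: 18 mm is ≥ 18 mm → S
Ampicillin 16 mm: ≥ 14 mm ⇒ S
Ceftriaxone: 12 mm is ≤ 12 mm → Resistant
Tigecycline (23 mm) ≤ 25 mm — resistant
Ertapenem 8 mm: ≤ 13 mm ⇒ resistant
Piperacillin-tazobactam (22 mm) ≥ 21 mm — Susceptible
Intermediate: 0/6

0%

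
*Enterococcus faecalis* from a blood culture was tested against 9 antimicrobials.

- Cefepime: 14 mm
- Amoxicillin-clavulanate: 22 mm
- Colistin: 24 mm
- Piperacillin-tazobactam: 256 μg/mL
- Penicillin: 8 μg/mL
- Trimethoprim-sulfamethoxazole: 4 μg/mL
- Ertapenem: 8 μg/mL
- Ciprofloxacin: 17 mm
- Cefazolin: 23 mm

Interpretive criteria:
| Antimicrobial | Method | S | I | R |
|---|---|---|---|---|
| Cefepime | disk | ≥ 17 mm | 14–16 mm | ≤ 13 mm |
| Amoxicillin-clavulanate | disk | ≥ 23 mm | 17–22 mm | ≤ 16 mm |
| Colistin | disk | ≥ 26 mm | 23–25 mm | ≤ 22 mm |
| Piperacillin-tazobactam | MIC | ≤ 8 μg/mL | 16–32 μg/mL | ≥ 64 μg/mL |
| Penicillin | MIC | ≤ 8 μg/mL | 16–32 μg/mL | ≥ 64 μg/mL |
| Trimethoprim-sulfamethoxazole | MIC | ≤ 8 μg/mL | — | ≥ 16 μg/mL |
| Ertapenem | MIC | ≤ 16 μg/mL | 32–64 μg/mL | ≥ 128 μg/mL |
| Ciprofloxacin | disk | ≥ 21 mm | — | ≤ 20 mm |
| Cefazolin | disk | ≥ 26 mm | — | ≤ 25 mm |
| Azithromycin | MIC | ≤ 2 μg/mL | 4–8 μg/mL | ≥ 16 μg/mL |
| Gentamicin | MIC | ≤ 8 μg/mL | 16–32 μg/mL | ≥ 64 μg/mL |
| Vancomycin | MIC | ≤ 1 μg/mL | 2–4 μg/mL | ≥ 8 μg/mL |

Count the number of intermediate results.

3

Cefepime 14 mm: in 14–16 mm ⇒ Intermediate
Amoxicillin-clavulanate (22 mm) in 17–22 mm → Intermediate
Colistin: 24 mm is in 23–25 mm → Intermediate
Piperacillin-tazobactam (256 μg/mL) ≥ 64 μg/mL — Resistant
Penicillin: 8 μg/mL is ≤ 8 μg/mL → susceptible
Trimethoprim-sulfamethoxazole 4 μg/mL: ≤ 8 μg/mL → S
Ertapenem: 8 μg/mL is ≤ 16 μg/mL → susceptible
Ciprofloxacin (17 mm) ≤ 20 mm → resistant
Cefazolin: 23 mm is ≤ 25 mm — R
Intermediate: 3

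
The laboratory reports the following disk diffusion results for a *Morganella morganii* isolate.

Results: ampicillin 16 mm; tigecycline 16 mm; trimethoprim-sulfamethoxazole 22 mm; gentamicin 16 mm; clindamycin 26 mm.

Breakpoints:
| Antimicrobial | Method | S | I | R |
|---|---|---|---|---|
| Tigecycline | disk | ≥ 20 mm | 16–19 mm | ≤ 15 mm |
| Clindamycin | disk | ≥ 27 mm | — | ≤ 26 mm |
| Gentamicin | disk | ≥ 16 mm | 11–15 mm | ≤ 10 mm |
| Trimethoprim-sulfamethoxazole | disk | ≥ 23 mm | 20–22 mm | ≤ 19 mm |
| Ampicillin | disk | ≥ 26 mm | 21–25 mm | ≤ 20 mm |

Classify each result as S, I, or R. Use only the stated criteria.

R, I, I, S, R

Ampicillin (16 mm) ≤ 20 mm → R
Tigecycline (16 mm) in 16–19 mm → I
Trimethoprim-sulfamethoxazole (22 mm) in 20–22 mm ⇒ Intermediate
Gentamicin (16 mm) ≥ 16 mm — S
Clindamycin (26 mm) ≤ 26 mm → Resistant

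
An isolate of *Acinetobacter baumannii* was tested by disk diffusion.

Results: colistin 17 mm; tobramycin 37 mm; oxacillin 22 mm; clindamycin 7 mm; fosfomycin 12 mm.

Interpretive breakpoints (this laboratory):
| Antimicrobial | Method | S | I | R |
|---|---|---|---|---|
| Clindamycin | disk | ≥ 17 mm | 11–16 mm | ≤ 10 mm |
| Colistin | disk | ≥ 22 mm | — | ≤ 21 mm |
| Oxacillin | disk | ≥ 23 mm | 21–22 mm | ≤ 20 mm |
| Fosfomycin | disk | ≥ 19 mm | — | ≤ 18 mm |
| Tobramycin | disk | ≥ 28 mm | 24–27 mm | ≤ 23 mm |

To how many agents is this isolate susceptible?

1

Colistin (17 mm) ≤ 21 mm — R
Tobramycin: 37 mm is ≥ 28 mm ⇒ Susceptible
Oxacillin 22 mm: in 21–22 mm → intermediate
Clindamycin (7 mm) ≤ 10 mm ⇒ Resistant
Fosfomycin 12 mm: ≤ 18 mm — resistant
Susceptible: 1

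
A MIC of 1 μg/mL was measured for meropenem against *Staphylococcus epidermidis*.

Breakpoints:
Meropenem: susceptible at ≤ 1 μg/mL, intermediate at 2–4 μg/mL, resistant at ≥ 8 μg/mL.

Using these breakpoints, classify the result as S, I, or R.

S

Meropenem: 1 μg/mL is ≤ 1 μg/mL ⇒ susceptible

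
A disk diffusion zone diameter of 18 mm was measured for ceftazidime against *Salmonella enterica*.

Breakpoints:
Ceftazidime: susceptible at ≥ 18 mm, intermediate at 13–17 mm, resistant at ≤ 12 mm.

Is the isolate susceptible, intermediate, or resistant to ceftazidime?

Ceftazidime: 18 mm is ≥ 18 mm ⇒ Susceptible

S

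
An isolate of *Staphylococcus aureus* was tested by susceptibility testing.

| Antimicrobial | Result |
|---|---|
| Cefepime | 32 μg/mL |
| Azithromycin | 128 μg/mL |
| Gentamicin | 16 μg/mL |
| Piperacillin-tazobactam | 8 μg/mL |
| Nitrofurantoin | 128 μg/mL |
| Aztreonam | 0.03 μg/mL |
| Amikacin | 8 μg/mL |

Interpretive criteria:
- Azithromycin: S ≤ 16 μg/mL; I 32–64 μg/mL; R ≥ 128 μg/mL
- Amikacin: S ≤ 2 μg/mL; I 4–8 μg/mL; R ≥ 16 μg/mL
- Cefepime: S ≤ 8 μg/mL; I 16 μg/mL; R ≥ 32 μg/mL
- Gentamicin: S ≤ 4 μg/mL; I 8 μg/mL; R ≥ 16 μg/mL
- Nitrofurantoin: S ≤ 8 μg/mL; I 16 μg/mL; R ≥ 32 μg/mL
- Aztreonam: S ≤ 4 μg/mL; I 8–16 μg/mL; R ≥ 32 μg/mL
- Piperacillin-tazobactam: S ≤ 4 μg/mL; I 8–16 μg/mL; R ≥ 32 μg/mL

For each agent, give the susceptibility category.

Cefepime: 32 μg/mL is ≥ 32 μg/mL → R
Azithromycin: 128 μg/mL is ≥ 128 μg/mL ⇒ resistant
Gentamicin: 16 μg/mL is ≥ 16 μg/mL — Resistant
Piperacillin-tazobactam: 8 μg/mL is in 8–16 μg/mL ⇒ Intermediate
Nitrofurantoin: 128 μg/mL is ≥ 32 μg/mL — resistant
Aztreonam (0.03 μg/mL) ≤ 4 μg/mL ⇒ susceptible
Amikacin (8 μg/mL) in 4–8 μg/mL ⇒ Intermediate

R, R, R, I, R, S, I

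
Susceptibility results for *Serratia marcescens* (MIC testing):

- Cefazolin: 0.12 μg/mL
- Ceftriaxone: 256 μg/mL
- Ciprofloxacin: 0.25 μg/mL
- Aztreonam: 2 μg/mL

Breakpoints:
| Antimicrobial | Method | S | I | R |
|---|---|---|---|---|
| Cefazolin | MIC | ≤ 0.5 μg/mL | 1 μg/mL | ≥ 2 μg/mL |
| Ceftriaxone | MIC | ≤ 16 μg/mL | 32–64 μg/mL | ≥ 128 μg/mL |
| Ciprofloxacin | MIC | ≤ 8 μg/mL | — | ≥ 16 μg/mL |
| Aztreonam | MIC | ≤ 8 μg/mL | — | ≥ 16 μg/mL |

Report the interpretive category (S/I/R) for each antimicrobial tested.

Cefazolin: 0.12 μg/mL is ≤ 0.5 μg/mL → Susceptible
Ceftriaxone 256 μg/mL: ≥ 128 μg/mL → resistant
Ciprofloxacin: 0.25 μg/mL is ≤ 8 μg/mL ⇒ susceptible
Aztreonam: 2 μg/mL is ≤ 8 μg/mL → Susceptible

S, R, S, S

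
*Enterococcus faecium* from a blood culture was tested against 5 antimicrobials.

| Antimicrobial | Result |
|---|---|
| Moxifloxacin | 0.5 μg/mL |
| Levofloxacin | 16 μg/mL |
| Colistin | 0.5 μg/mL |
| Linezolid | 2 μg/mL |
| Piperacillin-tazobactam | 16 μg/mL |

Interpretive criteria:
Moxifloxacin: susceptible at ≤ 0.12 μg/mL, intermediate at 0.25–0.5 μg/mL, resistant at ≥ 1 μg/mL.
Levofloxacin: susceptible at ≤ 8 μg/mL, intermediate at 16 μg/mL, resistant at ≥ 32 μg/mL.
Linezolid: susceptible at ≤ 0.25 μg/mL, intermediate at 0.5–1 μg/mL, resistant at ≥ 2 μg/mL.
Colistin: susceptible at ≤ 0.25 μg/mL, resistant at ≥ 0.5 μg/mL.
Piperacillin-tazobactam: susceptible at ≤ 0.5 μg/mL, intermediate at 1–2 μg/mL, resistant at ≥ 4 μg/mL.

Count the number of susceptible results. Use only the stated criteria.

Moxifloxacin 0.5 μg/mL: in 0.25–0.5 μg/mL ⇒ intermediate
Levofloxacin: 16 μg/mL is = 16 μg/mL ⇒ Intermediate
Colistin: 0.5 μg/mL is ≥ 0.5 μg/mL — resistant
Linezolid: 2 μg/mL is ≥ 2 μg/mL ⇒ resistant
Piperacillin-tazobactam: 16 μg/mL is ≥ 4 μg/mL — R
Susceptible: 0

0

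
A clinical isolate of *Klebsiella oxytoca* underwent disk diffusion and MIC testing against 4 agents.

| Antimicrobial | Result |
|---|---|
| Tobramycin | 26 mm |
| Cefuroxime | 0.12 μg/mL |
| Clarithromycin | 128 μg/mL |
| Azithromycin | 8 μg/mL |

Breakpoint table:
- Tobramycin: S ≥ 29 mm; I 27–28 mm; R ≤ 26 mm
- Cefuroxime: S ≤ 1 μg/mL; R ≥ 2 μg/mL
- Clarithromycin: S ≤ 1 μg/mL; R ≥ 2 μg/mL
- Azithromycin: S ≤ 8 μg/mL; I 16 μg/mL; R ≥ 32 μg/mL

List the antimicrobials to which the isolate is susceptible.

cefuroxime, azithromycin

Tobramycin (26 mm) ≤ 26 mm → resistant
Cefuroxime (0.12 μg/mL) ≤ 1 μg/mL — S
Clarithromycin (128 μg/mL) ≥ 2 μg/mL → Resistant
Azithromycin: 8 μg/mL is ≤ 8 μg/mL → S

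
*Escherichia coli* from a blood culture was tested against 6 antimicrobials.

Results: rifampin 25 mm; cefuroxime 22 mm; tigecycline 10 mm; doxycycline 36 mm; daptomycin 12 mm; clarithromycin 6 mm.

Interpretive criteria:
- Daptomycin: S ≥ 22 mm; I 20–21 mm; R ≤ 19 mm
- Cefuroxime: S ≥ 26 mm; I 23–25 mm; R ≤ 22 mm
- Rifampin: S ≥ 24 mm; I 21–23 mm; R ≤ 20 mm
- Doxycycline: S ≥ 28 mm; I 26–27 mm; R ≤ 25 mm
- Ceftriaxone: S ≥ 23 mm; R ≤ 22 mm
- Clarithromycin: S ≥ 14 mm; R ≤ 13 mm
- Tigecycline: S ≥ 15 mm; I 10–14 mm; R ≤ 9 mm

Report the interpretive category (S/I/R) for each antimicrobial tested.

S, R, I, S, R, R

Rifampin (25 mm) ≥ 24 mm — S
Cefuroxime (22 mm) ≤ 22 mm ⇒ R
Tigecycline (10 mm) in 10–14 mm ⇒ Intermediate
Doxycycline 36 mm: ≥ 28 mm — S
Daptomycin: 12 mm is ≤ 19 mm ⇒ Resistant
Clarithromycin (6 mm) ≤ 13 mm → R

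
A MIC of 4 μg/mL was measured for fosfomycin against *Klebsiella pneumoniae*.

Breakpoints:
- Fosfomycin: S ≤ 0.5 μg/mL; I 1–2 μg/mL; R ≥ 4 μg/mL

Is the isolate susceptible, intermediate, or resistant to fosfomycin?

Fosfomycin 4 μg/mL: ≥ 4 μg/mL → Resistant

Resistant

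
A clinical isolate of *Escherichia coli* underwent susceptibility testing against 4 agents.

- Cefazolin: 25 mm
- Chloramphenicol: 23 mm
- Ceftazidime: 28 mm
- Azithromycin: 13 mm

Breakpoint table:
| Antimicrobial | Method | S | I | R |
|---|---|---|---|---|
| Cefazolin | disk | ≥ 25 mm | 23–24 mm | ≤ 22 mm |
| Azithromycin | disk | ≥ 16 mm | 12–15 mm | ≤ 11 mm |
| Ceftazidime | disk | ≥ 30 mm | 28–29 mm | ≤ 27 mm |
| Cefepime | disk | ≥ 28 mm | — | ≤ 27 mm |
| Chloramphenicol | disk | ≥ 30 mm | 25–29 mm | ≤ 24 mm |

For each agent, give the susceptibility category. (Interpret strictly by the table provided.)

Cefazolin (25 mm) ≥ 25 mm → Susceptible
Chloramphenicol 23 mm: ≤ 24 mm — Resistant
Ceftazidime 28 mm: in 28–29 mm ⇒ I
Azithromycin 13 mm: in 12–15 mm — Intermediate

S, R, I, I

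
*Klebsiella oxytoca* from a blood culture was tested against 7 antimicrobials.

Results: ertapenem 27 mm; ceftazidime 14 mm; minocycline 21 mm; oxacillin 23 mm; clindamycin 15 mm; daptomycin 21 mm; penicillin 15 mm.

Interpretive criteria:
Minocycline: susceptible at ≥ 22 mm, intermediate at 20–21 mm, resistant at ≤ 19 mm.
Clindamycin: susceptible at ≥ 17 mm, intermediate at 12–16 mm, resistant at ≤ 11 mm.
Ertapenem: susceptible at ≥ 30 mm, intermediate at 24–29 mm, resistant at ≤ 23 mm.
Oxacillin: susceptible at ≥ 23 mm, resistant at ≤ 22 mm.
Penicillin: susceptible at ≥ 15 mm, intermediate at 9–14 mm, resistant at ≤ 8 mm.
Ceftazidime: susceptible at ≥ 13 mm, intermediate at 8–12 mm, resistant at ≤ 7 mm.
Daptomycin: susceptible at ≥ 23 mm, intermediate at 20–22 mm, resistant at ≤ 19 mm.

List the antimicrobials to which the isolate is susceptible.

Ertapenem 27 mm: in 24–29 mm → Intermediate
Ceftazidime (14 mm) ≥ 13 mm ⇒ Susceptible
Minocycline 21 mm: in 20–21 mm → I
Oxacillin: 23 mm is ≥ 23 mm ⇒ Susceptible
Clindamycin (15 mm) in 12–16 mm → I
Daptomycin 21 mm: in 20–22 mm — Intermediate
Penicillin 15 mm: ≥ 15 mm ⇒ susceptible

ceftazidime, oxacillin, penicillin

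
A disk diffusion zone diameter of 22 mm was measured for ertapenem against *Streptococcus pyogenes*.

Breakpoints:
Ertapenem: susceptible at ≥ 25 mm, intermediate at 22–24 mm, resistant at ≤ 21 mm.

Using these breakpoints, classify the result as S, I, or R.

Ertapenem (22 mm) in 22–24 mm ⇒ I

Intermediate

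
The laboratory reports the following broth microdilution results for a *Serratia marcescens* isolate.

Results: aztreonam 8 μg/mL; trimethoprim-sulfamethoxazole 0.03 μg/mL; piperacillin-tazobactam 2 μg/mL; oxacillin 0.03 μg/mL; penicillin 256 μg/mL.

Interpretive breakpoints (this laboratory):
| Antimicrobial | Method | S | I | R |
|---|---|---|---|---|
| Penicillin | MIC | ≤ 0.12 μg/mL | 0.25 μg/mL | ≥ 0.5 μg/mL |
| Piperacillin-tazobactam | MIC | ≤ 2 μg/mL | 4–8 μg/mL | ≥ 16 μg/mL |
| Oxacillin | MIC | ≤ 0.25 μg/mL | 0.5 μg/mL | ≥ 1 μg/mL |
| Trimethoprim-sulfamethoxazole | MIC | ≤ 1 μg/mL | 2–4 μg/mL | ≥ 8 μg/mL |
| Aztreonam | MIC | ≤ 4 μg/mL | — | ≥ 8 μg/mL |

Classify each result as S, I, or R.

R, S, S, S, R

Aztreonam 8 μg/mL: ≥ 8 μg/mL → resistant
Trimethoprim-sulfamethoxazole: 0.03 μg/mL is ≤ 1 μg/mL ⇒ Susceptible
Piperacillin-tazobactam: 2 μg/mL is ≤ 2 μg/mL → S
Oxacillin 0.03 μg/mL: ≤ 0.25 μg/mL → S
Penicillin 256 μg/mL: ≥ 0.5 μg/mL → resistant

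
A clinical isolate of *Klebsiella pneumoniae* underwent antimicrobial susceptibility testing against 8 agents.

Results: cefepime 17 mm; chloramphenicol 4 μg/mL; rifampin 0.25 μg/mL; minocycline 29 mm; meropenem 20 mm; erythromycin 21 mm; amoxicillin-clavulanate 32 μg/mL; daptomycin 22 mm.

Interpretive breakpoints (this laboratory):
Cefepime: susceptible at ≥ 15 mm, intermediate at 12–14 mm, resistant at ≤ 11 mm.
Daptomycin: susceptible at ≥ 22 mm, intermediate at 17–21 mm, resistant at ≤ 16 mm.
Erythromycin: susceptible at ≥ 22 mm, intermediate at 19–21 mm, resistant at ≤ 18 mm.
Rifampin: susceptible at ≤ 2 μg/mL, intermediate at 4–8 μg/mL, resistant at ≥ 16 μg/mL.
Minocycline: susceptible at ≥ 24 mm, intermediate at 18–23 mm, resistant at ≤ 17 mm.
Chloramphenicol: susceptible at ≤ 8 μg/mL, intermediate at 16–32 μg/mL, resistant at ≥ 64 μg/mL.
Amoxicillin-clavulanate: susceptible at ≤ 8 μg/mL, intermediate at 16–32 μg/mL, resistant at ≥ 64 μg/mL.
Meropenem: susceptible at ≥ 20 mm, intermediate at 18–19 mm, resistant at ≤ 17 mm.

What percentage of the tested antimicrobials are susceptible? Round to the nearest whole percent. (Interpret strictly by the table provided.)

Cefepime 17 mm: ≥ 15 mm ⇒ Susceptible
Chloramphenicol 4 μg/mL: ≤ 8 μg/mL ⇒ susceptible
Rifampin 0.25 μg/mL: ≤ 2 μg/mL → S
Minocycline (29 mm) ≥ 24 mm ⇒ Susceptible
Meropenem (20 mm) ≥ 20 mm → S
Erythromycin (21 mm) in 19–21 mm — I
Amoxicillin-clavulanate: 32 μg/mL is in 16–32 μg/mL → I
Daptomycin (22 mm) ≥ 22 mm ⇒ S
Susceptible: 6/8

75%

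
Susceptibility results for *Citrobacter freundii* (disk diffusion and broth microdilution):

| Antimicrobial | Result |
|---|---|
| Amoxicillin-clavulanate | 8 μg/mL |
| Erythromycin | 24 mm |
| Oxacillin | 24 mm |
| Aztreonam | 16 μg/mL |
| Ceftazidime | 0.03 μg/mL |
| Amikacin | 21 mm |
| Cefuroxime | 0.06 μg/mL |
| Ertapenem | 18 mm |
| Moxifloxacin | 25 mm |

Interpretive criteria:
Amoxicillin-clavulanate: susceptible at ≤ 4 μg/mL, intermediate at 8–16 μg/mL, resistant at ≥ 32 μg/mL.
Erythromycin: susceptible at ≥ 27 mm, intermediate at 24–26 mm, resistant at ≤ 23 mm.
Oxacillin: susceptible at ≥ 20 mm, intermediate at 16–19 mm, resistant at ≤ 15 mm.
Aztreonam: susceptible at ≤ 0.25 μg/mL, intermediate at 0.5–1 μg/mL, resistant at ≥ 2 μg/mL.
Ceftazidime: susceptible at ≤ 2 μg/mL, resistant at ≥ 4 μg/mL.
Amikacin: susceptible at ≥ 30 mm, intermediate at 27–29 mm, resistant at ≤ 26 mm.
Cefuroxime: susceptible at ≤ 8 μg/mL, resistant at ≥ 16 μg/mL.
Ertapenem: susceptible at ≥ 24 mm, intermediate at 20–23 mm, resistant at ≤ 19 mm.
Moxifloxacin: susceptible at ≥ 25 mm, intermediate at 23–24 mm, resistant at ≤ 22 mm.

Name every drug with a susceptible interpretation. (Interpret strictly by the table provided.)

Amoxicillin-clavulanate: 8 μg/mL is in 8–16 μg/mL — Intermediate
Erythromycin: 24 mm is in 24–26 mm → Intermediate
Oxacillin: 24 mm is ≥ 20 mm ⇒ Susceptible
Aztreonam: 16 μg/mL is ≥ 2 μg/mL ⇒ resistant
Ceftazidime 0.03 μg/mL: ≤ 2 μg/mL ⇒ susceptible
Amikacin 21 mm: ≤ 26 mm ⇒ resistant
Cefuroxime: 0.06 μg/mL is ≤ 8 μg/mL ⇒ Susceptible
Ertapenem: 18 mm is ≤ 19 mm ⇒ Resistant
Moxifloxacin: 25 mm is ≥ 25 mm — Susceptible

oxacillin, ceftazidime, cefuroxime, moxifloxacin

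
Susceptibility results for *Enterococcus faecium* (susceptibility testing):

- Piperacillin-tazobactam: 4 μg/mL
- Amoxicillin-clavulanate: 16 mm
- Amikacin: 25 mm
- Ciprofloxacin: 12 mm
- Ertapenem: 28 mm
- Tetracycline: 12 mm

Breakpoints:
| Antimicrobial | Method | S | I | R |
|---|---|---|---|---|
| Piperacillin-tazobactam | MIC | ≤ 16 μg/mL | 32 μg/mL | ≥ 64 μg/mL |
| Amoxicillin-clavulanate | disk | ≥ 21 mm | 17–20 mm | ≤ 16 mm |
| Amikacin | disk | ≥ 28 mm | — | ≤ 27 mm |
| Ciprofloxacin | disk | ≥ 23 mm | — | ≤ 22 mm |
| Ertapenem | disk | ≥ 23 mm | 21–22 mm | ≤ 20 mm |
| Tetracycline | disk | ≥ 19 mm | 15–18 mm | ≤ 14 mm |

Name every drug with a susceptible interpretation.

Piperacillin-tazobactam (4 μg/mL) ≤ 16 μg/mL — Susceptible
Amoxicillin-clavulanate (16 mm) ≤ 16 mm ⇒ R
Amikacin: 25 mm is ≤ 27 mm ⇒ R
Ciprofloxacin: 12 mm is ≤ 22 mm ⇒ R
Ertapenem (28 mm) ≥ 23 mm — Susceptible
Tetracycline: 12 mm is ≤ 14 mm ⇒ resistant

piperacillin-tazobactam, ertapenem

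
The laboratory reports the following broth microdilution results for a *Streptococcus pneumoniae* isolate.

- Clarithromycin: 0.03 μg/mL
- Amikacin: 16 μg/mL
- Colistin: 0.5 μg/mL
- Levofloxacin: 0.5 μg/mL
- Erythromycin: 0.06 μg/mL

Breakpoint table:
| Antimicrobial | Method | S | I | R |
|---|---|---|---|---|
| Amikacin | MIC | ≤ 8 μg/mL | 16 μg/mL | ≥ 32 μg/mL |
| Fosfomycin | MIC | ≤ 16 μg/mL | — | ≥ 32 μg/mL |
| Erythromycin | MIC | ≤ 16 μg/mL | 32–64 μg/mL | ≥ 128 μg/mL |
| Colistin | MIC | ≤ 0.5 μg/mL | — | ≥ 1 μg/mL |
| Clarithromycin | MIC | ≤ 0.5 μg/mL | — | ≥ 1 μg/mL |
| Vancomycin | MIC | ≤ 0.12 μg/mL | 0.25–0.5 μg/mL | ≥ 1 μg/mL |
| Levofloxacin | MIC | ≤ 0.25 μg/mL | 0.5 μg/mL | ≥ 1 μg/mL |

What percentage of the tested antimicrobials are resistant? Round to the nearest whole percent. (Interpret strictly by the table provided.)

Clarithromycin: 0.03 μg/mL is ≤ 0.5 μg/mL → S
Amikacin 16 μg/mL: = 16 μg/mL ⇒ I
Colistin 0.5 μg/mL: ≤ 0.5 μg/mL → susceptible
Levofloxacin: 0.5 μg/mL is = 0.5 μg/mL — Intermediate
Erythromycin 0.06 μg/mL: ≤ 16 μg/mL — Susceptible
Resistant: 0/5

0%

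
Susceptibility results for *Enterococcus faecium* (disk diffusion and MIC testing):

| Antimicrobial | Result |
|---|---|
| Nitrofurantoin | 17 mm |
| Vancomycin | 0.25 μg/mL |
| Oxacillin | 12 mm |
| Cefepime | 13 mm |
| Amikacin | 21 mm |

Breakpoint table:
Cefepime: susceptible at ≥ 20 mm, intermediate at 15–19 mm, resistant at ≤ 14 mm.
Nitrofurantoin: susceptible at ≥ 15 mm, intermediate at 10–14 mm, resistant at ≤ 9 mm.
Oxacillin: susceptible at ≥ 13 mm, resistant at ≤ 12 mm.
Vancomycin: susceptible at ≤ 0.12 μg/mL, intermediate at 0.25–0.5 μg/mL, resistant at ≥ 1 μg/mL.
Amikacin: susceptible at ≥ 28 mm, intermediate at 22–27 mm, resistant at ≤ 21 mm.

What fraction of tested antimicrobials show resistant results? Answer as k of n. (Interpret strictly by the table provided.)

Nitrofurantoin: 17 mm is ≥ 15 mm → Susceptible
Vancomycin (0.25 μg/mL) in 0.25–0.5 μg/mL → I
Oxacillin (12 mm) ≤ 12 mm — Resistant
Cefepime 13 mm: ≤ 14 mm ⇒ Resistant
Amikacin: 21 mm is ≤ 21 mm → Resistant
Resistant: 3/5

3 of 5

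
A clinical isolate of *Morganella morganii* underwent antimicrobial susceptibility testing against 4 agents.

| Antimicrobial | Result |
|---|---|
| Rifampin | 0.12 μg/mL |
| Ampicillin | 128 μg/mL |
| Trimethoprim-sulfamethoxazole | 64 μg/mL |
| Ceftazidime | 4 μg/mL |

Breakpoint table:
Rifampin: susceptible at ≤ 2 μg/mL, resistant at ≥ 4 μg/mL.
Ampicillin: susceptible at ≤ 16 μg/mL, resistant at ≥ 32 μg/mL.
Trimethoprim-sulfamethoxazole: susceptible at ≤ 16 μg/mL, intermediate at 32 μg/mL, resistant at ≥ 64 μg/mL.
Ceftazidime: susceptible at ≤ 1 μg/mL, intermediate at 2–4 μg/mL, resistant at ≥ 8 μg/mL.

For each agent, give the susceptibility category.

Rifampin (0.12 μg/mL) ≤ 2 μg/mL → susceptible
Ampicillin 128 μg/mL: ≥ 32 μg/mL → R
Trimethoprim-sulfamethoxazole (64 μg/mL) ≥ 64 μg/mL ⇒ R
Ceftazidime: 4 μg/mL is in 2–4 μg/mL → Intermediate

S, R, R, I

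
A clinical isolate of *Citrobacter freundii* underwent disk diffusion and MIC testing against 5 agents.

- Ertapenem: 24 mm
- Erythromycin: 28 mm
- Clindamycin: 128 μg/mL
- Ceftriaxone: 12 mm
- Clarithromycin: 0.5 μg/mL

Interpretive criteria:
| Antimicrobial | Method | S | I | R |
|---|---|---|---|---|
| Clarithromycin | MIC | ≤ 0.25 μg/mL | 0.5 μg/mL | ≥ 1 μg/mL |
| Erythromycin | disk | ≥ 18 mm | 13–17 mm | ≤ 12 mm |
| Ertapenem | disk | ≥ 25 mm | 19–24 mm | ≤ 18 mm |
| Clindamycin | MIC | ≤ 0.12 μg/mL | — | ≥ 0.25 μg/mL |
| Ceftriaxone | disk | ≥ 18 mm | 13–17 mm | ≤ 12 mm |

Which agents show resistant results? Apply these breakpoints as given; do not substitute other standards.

clindamycin, ceftriaxone

Ertapenem (24 mm) in 19–24 mm — intermediate
Erythromycin 28 mm: ≥ 18 mm ⇒ Susceptible
Clindamycin (128 μg/mL) ≥ 0.25 μg/mL → resistant
Ceftriaxone (12 mm) ≤ 12 mm → Resistant
Clarithromycin (0.5 μg/mL) = 0.5 μg/mL → I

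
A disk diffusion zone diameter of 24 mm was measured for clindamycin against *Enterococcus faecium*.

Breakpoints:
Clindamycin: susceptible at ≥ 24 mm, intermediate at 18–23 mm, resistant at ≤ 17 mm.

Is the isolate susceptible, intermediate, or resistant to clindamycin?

S

Clindamycin: 24 mm is ≥ 24 mm — susceptible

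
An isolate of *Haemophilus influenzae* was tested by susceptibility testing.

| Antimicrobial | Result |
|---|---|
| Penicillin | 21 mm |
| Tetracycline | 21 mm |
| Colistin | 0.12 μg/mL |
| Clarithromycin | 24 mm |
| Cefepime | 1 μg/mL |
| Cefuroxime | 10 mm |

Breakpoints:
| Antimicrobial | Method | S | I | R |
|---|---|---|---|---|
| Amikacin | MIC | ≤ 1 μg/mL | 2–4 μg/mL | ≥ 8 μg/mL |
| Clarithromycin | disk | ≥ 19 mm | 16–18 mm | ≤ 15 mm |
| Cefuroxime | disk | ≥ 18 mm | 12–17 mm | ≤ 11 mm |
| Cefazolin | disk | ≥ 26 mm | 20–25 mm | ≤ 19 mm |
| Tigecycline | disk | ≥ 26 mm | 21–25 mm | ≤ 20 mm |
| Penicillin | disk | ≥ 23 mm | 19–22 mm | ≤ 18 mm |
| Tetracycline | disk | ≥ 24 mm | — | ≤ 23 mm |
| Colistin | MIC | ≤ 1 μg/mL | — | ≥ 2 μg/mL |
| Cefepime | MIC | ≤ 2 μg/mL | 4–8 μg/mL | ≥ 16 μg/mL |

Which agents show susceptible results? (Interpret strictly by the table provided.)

Penicillin: 21 mm is in 19–22 mm — intermediate
Tetracycline: 21 mm is ≤ 23 mm — R
Colistin 0.12 μg/mL: ≤ 1 μg/mL → Susceptible
Clarithromycin (24 mm) ≥ 19 mm → S
Cefepime: 1 μg/mL is ≤ 2 μg/mL → susceptible
Cefuroxime: 10 mm is ≤ 11 mm → R

colistin, clarithromycin, cefepime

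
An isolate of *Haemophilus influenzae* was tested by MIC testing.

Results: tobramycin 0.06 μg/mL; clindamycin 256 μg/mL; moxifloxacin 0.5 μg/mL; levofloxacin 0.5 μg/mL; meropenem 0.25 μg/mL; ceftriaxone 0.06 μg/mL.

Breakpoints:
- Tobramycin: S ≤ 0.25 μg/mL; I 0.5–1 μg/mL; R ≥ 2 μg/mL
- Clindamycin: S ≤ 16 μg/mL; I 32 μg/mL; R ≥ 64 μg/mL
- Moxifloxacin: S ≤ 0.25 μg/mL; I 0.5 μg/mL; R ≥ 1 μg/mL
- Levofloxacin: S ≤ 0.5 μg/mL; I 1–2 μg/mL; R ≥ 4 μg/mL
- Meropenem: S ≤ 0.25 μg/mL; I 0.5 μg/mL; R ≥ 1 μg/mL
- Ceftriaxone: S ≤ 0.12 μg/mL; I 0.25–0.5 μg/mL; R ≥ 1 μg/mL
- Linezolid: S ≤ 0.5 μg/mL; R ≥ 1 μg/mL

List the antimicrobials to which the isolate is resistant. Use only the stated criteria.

Tobramycin 0.06 μg/mL: ≤ 0.25 μg/mL ⇒ Susceptible
Clindamycin 256 μg/mL: ≥ 64 μg/mL → R
Moxifloxacin: 0.5 μg/mL is = 0.5 μg/mL → I
Levofloxacin (0.5 μg/mL) ≤ 0.5 μg/mL ⇒ susceptible
Meropenem (0.25 μg/mL) ≤ 0.25 μg/mL → Susceptible
Ceftriaxone 0.06 μg/mL: ≤ 0.12 μg/mL ⇒ S

clindamycin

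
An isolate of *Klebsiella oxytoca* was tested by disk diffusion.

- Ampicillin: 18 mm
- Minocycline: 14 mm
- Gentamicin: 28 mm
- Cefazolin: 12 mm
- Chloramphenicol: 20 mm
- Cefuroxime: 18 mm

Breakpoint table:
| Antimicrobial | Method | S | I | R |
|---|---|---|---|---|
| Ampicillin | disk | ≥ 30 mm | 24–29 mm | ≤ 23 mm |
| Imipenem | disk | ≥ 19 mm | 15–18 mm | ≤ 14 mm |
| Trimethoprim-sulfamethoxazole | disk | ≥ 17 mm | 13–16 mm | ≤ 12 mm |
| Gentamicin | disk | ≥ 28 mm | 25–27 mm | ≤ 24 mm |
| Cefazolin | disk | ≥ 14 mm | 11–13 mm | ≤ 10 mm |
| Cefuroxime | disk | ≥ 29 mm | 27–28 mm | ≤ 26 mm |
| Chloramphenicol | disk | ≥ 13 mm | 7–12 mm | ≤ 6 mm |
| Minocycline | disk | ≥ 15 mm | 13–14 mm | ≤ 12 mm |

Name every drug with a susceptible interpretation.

gentamicin, chloramphenicol

Ampicillin: 18 mm is ≤ 23 mm — R
Minocycline (14 mm) in 13–14 mm ⇒ I
Gentamicin: 28 mm is ≥ 28 mm — S
Cefazolin: 12 mm is in 11–13 mm ⇒ intermediate
Chloramphenicol: 20 mm is ≥ 13 mm → Susceptible
Cefuroxime (18 mm) ≤ 26 mm → R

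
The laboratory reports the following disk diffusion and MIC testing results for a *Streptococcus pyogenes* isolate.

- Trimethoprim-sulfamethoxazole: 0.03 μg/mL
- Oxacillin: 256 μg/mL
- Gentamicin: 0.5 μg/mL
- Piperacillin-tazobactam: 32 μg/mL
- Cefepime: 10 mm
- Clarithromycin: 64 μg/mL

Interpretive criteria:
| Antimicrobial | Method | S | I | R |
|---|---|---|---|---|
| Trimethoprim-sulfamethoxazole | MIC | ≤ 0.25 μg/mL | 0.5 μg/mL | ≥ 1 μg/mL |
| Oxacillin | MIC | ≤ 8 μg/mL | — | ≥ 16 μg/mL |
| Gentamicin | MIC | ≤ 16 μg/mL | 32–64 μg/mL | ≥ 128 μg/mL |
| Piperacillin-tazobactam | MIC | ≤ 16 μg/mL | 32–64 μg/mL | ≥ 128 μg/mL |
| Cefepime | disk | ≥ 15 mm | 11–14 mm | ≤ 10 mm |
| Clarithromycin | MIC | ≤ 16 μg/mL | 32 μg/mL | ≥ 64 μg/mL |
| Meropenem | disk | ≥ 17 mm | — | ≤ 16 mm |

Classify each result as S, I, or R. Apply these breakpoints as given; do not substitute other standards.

Trimethoprim-sulfamethoxazole: 0.03 μg/mL is ≤ 0.25 μg/mL ⇒ susceptible
Oxacillin (256 μg/mL) ≥ 16 μg/mL → resistant
Gentamicin 0.5 μg/mL: ≤ 16 μg/mL — susceptible
Piperacillin-tazobactam (32 μg/mL) in 32–64 μg/mL → intermediate
Cefepime (10 mm) ≤ 10 mm ⇒ resistant
Clarithromycin (64 μg/mL) ≥ 64 μg/mL ⇒ resistant

S, R, S, I, R, R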